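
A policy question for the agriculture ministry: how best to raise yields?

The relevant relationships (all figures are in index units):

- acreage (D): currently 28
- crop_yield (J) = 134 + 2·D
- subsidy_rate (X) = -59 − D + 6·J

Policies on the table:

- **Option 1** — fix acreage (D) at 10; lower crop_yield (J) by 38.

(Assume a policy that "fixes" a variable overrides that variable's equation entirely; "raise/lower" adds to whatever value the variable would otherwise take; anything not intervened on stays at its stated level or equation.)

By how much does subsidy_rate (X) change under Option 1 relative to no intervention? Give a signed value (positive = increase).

Baseline:
  D = 28
  J = 134 + 2·28 = 190
  X = -59 − 28 + 6·190 = 1053
Option 1 (D := 10, J − 38):
  D = 10
  J = 134 + 2·10 (−38 from intervention) = 116
  X = -59 − 10 + 6·116 = 627
Change in X: 627 − 1053 = -426

-426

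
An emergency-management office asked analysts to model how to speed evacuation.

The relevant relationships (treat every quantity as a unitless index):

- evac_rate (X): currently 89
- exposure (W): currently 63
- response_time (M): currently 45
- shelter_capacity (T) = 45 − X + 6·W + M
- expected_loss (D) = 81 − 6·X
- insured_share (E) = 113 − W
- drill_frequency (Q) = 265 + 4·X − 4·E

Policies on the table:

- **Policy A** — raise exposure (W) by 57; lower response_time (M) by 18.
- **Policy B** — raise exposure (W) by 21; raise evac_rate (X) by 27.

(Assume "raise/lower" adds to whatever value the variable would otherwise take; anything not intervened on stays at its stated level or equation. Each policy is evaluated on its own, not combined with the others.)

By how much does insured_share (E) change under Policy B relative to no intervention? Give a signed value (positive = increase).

Baseline:
  W = 63
  E = 113 − 63 = 50
Policy B (W + 21, X + 27):
  W = 63 + 21 = 84
  E = 113 − 84 = 29
Change in E: 29 − 50 = -21

-21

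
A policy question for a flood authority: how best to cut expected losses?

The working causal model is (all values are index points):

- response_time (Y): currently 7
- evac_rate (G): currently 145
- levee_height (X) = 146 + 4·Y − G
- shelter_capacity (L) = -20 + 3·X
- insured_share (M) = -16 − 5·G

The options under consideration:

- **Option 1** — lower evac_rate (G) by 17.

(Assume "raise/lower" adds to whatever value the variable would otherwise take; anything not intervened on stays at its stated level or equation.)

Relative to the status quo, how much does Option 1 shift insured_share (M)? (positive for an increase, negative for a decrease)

Baseline:
  G = 145
  M = -16 − 5·145 = -741
Option 1 (G − 17):
  G = 145 − 17 = 128
  M = -16 − 5·128 = -656
Change in M: -656 − (-741) = 85

85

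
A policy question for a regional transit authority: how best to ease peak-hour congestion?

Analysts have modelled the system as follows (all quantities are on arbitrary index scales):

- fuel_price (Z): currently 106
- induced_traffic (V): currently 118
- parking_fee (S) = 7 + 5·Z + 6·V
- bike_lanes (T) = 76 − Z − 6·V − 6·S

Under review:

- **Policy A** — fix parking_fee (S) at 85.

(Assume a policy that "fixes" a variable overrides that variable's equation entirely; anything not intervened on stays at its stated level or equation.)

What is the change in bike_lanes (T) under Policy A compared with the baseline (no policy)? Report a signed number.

6960

Baseline:
  Z = 106
  V = 118
  S = 7 + 5·106 + 6·118 = 1245
  T = 76 − 106 − 6·118 − 6·1245 = -8208
Policy A (S := 85):
  Z = 106
  V = 118
  S = 85
  T = 76 − 106 − 6·118 − 6·85 = -1248
Change in T: -1248 − (-8208) = 6960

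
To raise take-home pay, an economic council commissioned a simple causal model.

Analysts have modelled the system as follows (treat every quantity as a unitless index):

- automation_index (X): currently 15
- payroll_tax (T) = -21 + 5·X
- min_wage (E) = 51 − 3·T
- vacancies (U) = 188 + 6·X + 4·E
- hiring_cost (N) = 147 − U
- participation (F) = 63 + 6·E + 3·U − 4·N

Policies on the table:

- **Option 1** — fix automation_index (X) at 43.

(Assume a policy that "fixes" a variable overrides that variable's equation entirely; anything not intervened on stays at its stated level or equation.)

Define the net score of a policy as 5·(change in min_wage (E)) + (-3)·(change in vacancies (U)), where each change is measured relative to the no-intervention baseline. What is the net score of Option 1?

Baseline:
  X = 15
  T = -21 + 5·15 = 54
  E = 51 − 3·54 = -111
  U = 188 + 6·15 + 4·(-111) = -166
Option 1 (X := 43):
  X = 43
  T = -21 + 5·43 = 194
  E = 51 − 3·194 = -531
  U = 188 + 6·43 + 4·(-531) = -1678
ΔE = -531 − (-111) = -420; ΔU = -1678 − (-166) = -1512
Score = 5·(-420) + (-3)·(-1512) = 2436

2436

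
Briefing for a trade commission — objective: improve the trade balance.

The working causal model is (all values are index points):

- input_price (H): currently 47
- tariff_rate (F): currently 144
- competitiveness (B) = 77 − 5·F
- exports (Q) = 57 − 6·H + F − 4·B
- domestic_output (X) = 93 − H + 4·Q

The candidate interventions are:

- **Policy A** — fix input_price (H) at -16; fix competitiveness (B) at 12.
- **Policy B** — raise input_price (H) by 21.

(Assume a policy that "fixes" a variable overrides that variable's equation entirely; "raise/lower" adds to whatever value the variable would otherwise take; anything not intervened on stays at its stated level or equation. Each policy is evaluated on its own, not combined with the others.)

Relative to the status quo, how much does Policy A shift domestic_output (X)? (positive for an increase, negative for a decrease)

-8905

Baseline:
  H = 47
  F = 144
  B = 77 − 5·144 = -643
  Q = 57 − 6·47 + 144 − 4·(-643) = 2491
  X = 93 − 47 + 4·2491 = 10010
Policy A (H := -16, B := 12):
  H = -16
  F = 144
  B = 12
  Q = 57 − 6·(-16) + 144 − 4·12 = 249
  X = 93 − (-16) + 4·249 = 1105
Change in X: 1105 − 10010 = -8905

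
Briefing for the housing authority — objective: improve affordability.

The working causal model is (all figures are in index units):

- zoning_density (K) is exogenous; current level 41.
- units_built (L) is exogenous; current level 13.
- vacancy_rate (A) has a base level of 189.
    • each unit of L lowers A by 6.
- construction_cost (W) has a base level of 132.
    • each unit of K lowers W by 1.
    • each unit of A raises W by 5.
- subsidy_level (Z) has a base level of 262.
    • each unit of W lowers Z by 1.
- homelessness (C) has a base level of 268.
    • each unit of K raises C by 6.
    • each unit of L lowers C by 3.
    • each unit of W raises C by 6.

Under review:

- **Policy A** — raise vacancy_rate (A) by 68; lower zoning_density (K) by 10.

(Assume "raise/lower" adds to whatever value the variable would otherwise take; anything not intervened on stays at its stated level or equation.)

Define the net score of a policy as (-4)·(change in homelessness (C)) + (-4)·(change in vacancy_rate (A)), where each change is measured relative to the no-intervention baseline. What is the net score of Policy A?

-8432

Baseline:
  K = 41
  L = 13
  A = 189 − 6·13 = 111
  W = 132 − 41 + 5·111 = 646
  C = 268 + 6·41 − 3·13 + 6·646 = 4351
Policy A (A + 68, K − 10):
  K = 41 − 10 = 31
  L = 13
  A = 189 − 6·13 (+68 from intervention) = 179
  W = 132 − 31 + 5·179 = 996
  C = 268 + 6·31 − 3·13 + 6·996 = 6391
ΔC = 6391 − 4351 = 2040; ΔA = 179 − 111 = 68
Score = (-4)·2040 + (-4)·68 = -8432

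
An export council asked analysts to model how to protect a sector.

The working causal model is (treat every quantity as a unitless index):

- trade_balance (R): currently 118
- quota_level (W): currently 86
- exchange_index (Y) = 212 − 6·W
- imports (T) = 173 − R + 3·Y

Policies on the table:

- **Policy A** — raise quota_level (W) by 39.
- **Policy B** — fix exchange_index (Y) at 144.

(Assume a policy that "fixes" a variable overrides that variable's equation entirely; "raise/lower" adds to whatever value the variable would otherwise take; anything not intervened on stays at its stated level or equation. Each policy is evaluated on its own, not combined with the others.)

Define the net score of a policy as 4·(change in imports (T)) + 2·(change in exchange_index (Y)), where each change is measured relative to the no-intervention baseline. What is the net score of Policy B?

Baseline:
  R = 118
  W = 86
  Y = 212 − 6·86 = -304
  T = 173 − 118 + 3·(-304) = -857
Policy B (Y := 144):
  R = 118
  W = 86
  Y = 144
  T = 173 − 118 + 3·144 = 487
ΔT = 487 − (-857) = 1344; ΔY = 144 − (-304) = 448
Score = 4·1344 + 2·448 = 6272

6272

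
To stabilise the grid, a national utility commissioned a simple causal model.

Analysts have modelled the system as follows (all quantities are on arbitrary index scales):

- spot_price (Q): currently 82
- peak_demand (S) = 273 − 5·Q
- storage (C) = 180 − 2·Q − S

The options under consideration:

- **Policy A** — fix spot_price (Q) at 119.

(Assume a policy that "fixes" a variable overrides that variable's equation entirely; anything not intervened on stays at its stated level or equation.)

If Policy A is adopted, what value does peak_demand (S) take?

-322

Policy A (Q := 119):
  Q = 119
  S = 273 − 5·119 = -322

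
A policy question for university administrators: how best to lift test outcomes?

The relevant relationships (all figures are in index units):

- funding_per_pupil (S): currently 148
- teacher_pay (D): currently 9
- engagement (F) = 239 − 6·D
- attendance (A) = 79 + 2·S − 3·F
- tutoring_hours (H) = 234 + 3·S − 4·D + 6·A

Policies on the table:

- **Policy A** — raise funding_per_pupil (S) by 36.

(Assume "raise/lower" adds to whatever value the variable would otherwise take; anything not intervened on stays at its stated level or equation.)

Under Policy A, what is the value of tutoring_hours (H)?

Policy A (S + 36):
  S = 148 + 36 = 184
  D = 9
  F = 239 − 6·9 = 185
  A = 79 + 2·184 − 3·185 = -108
  H = 234 + 3·184 − 4·9 + 6·(-108) = 102

102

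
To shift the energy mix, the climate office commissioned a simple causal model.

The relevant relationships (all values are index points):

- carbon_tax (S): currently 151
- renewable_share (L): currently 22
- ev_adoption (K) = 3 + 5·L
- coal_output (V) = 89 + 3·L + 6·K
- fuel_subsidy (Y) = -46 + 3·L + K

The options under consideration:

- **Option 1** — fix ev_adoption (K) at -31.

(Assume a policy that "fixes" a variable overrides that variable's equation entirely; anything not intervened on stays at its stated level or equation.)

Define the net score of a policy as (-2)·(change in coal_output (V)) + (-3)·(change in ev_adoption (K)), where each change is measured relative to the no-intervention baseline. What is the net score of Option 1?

Baseline:
  L = 22
  K = 3 + 5·22 = 113
  V = 89 + 3·22 + 6·113 = 833
Option 1 (K := -31):
  L = 22
  K = -31
  V = 89 + 3·22 + 6·(-31) = -31
ΔV = -31 − 833 = -864; ΔK = -31 − 113 = -144
Score = (-2)·(-864) + (-3)·(-144) = 2160

2160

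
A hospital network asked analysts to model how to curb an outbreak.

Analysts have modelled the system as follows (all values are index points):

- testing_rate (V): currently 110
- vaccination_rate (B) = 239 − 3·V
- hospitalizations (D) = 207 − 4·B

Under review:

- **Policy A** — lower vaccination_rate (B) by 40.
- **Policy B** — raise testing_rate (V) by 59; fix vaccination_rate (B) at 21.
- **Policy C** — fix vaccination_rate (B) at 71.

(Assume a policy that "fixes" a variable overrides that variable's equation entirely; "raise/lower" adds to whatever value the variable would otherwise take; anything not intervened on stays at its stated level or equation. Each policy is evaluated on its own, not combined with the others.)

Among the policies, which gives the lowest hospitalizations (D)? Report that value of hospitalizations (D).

Policy A (B − 40):
  V = 110
  B = 239 − 3·110 (−40 from intervention) = -131
  D = 207 − 4·(-131) = 731
Policy B (V + 59, B := 21):
  V = 110 + 59 = 169
  B = 21
  D = 207 − 4·21 = 123
Policy C (B := 71):
  V = 110
  B = 71
  D = 207 − 4·71 = -77
Comparing — Policy A: D=731, Policy B: D=123, Policy C: D=-77. Lowest is -77 (Policy C).

-77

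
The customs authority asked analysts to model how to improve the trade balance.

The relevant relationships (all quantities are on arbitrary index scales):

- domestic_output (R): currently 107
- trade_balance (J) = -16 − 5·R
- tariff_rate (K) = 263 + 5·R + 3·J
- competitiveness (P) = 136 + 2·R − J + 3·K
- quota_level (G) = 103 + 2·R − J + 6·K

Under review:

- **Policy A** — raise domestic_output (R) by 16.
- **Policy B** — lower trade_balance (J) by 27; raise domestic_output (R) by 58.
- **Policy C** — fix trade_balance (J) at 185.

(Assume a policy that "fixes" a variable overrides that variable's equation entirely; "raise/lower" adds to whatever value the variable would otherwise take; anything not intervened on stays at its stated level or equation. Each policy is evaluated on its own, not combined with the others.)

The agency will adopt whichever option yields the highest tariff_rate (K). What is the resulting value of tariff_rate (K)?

Policy A (R + 16):
  R = 107 + 16 = 123
  J = -16 − 5·123 = -631
  K = 263 + 5·123 + 3·(-631) = -1015
Policy B (J − 27, R + 58):
  R = 107 + 58 = 165
  J = -16 − 5·165 (−27 from intervention) = -868
  K = 263 + 5·165 + 3·(-868) = -1516
Policy C (J := 185):
  R = 107
  J = 185
  K = 263 + 5·107 + 3·185 = 1353
Comparing — Policy A: K=-1015, Policy B: K=-1516, Policy C: K=1353. Highest is 1353 (Policy C).

1353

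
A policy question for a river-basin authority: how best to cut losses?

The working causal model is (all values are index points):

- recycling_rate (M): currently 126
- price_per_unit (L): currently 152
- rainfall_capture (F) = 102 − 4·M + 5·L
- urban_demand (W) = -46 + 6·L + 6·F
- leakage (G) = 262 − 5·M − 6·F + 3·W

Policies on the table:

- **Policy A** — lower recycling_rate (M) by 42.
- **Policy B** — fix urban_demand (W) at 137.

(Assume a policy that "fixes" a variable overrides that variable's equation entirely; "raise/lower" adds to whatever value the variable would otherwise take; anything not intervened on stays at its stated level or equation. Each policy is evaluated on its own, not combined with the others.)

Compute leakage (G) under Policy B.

-2105

Policy B (W := 137):
  M = 126
  L = 152
  F = 102 − 4·126 + 5·152 = 358
  W = 137
  G = 262 − 5·126 − 6·358 + 3·137 = -2105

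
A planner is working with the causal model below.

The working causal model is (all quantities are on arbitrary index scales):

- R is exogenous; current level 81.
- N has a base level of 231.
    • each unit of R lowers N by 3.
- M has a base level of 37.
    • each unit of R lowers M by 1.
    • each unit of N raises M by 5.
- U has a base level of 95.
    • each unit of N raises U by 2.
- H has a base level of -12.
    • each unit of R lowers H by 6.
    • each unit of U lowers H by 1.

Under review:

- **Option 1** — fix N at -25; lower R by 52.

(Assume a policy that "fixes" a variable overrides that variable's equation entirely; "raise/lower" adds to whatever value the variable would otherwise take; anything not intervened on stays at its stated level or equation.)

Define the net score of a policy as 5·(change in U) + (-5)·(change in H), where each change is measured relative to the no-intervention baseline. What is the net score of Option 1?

Baseline:
  R = 81
  N = 231 − 3·81 = -12
  U = 95 + 2·(-12) = 71
  H = -12 − 6·81 − 71 = -569
Option 1 (N := -25, R − 52):
  R = 81 − 52 = 29
  N = -25
  U = 95 + 2·(-25) = 45
  H = -12 − 6·29 − 45 = -231
ΔU = 45 − 71 = -26; ΔH = -231 − (-569) = 338
Score = 5·(-26) + (-5)·338 = -1820

-1820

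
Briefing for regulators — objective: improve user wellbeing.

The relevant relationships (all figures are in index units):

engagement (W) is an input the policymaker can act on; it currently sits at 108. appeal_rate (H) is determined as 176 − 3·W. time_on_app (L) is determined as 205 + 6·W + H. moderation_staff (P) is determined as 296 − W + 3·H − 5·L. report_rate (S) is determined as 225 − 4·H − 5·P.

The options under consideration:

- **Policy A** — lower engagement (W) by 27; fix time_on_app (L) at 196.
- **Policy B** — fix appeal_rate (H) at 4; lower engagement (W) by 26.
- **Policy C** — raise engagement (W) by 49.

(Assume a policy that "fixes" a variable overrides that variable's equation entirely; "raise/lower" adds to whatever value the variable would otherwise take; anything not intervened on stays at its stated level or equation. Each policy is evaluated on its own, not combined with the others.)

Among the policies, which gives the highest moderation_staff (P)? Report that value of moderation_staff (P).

-966

Policy A (W − 27, L := 196):
  W = 108 − 27 = 81
  H = 176 − 3·81 = -67
  L = 196
  P = 296 − 81 + 3·(-67) − 5·196 = -966
Policy B (H := 4, W − 26):
  W = 108 − 26 = 82
  H = 4
  L = 205 + 6·82 + 4 = 701
  P = 296 − 82 + 3·4 − 5·701 = -3279
Policy C (W + 49):
  W = 108 + 49 = 157
  H = 176 − 3·157 = -295
  L = 205 + 6·157 + (-295) = 852
  P = 296 − 157 + 3·(-295) − 5·852 = -5006
Comparing — Policy A: P=-966, Policy B: P=-3279, Policy C: P=-5006. Highest is -966 (Policy A).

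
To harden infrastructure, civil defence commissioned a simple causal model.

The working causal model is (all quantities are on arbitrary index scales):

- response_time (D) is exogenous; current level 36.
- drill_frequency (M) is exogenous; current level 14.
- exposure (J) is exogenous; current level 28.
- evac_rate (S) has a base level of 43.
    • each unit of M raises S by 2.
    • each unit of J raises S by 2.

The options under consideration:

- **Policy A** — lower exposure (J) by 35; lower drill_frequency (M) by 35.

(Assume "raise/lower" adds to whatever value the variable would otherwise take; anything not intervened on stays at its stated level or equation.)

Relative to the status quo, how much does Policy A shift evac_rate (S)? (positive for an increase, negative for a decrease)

-140

Baseline:
  M = 14
  J = 28
  S = 43 + 2·14 + 2·28 = 127
Policy A (J − 35, M − 35):
  M = 14 − 35 = -21
  J = 28 − 35 = -7
  S = 43 + 2·(-21) + 2·(-7) = -13
Change in S: -13 − 127 = -140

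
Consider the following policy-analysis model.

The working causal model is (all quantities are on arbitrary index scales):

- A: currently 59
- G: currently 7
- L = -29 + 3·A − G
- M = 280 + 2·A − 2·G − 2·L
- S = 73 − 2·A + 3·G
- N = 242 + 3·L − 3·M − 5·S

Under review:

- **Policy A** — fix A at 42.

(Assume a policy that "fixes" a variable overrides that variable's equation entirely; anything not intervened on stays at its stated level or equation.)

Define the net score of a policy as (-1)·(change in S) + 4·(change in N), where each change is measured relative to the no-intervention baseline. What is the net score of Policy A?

-2142

Baseline:
  A = 59
  G = 7
  L = -29 + 3·59 − 7 = 141
  M = 280 + 2·59 − 2·7 − 2·141 = 102
  S = 73 − 2·59 + 3·7 = -24
  N = 242 + 3·141 − 3·102 − 5·(-24) = 479
Policy A (A := 42):
  A = 42
  G = 7
  L = -29 + 3·42 − 7 = 90
  M = 280 + 2·42 − 2·7 − 2·90 = 170
  S = 73 − 2·42 + 3·7 = 10
  N = 242 + 3·90 − 3·170 − 5·10 = -48
ΔS = 10 − (-24) = 34; ΔN = -48 − 479 = -527
Score = (-1)·34 + 4·(-527) = -2142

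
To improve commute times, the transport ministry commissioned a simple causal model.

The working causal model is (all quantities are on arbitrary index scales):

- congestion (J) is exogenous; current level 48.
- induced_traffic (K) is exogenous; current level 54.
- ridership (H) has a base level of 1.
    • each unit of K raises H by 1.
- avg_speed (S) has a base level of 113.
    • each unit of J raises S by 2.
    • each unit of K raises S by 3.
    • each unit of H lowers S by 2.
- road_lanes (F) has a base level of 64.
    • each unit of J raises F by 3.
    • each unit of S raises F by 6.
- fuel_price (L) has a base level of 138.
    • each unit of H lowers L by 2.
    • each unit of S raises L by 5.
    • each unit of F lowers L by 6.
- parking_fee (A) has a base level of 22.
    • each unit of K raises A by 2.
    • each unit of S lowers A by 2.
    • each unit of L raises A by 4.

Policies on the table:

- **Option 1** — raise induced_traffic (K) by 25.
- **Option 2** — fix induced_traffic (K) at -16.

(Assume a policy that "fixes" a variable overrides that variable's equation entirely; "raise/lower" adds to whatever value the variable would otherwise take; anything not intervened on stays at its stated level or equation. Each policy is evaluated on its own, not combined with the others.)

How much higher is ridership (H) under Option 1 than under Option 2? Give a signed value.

95

Option 1 (K + 25):
  K = 54 + 25 = 79
  H = 1 + 79 = 80
Option 2 (K := -16):
  K = -16
  H = 1 + (-16) = -15
H: 80 − (-15) = 95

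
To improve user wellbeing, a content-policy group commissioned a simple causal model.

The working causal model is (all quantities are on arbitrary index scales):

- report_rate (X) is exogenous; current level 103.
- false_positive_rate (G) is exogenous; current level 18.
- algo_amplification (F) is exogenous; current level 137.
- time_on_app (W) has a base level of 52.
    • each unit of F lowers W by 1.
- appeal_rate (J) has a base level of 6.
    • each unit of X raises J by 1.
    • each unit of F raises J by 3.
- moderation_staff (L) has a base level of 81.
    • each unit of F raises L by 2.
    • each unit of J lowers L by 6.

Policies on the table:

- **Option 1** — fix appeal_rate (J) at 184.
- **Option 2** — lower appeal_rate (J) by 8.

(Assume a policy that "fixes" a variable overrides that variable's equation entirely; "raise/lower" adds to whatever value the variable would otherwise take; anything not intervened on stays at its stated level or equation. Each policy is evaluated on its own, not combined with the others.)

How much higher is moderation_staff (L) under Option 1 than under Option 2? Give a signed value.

1968

Option 1 (J := 184):
  X = 103
  F = 137
  J = 184
  L = 81 + 2·137 − 6·184 = -749
Option 2 (J − 8):
  X = 103
  F = 137
  J = 6 + 103 + 3·137 (−8 from intervention) = 512
  L = 81 + 2·137 − 6·512 = -2717
L: -749 − (-2717) = 1968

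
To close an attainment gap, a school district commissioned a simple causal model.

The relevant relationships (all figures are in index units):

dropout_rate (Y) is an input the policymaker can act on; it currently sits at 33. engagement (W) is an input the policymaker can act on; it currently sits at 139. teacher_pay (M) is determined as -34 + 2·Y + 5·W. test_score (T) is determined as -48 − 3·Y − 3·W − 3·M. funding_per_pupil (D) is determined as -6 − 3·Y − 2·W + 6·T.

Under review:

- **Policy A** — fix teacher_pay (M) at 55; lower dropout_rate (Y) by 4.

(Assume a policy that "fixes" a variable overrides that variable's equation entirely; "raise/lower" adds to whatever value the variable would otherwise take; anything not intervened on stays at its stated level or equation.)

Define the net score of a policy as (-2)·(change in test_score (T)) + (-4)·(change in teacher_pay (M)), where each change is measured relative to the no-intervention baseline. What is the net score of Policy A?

Baseline:
  Y = 33
  W = 139
  M = -34 + 2·33 + 5·139 = 727
  T = -48 − 3·33 − 3·139 − 3·727 = -2745
Policy A (M := 55, Y − 4):
  Y = 33 − 4 = 29
  W = 139
  M = 55
  T = -48 − 3·29 − 3·139 − 3·55 = -717
ΔT = -717 − (-2745) = 2028; ΔM = 55 − 727 = -672
Score = (-2)·2028 + (-4)·(-672) = -1368

-1368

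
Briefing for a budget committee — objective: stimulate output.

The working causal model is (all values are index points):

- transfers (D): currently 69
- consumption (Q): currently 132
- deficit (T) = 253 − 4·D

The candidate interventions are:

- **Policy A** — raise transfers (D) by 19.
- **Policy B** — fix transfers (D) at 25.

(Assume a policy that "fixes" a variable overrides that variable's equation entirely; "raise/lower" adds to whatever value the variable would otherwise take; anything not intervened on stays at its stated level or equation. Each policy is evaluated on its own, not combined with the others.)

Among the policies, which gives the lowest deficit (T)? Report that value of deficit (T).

-99

Policy A (D + 19):
  D = 69 + 19 = 88
  T = 253 − 4·88 = -99
Policy B (D := 25):
  D = 25
  T = 253 − 4·25 = 153
Comparing — Policy A: T=-99, Policy B: T=153. Lowest is -99 (Policy A).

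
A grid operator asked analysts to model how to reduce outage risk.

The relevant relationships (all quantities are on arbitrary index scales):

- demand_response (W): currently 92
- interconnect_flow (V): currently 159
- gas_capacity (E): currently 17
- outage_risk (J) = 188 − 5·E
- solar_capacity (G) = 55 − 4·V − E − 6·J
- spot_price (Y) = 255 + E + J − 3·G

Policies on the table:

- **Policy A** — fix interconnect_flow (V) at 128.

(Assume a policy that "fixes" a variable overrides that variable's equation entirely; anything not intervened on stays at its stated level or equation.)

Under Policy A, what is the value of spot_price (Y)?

Policy A (V := 128):
  V = 128
  E = 17
  J = 188 − 5·17 = 103
  G = 55 − 4·128 − 17 − 6·103 = -1092
  Y = 255 + 17 + 103 − 3·(-1092) = 3651

3651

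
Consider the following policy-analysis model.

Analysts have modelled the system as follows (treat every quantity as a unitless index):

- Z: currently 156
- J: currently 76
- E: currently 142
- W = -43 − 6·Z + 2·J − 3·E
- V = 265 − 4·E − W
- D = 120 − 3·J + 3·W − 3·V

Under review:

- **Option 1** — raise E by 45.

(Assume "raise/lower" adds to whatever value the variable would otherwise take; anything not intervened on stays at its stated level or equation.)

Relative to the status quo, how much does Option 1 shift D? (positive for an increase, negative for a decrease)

-270

Baseline:
  Z = 156
  J = 76
  E = 142
  W = -43 − 6·156 + 2·76 − 3·142 = -1253
  V = 265 − 4·142 − (-1253) = 950
  D = 120 − 3·76 + 3·(-1253) − 3·950 = -6717
Option 1 (E + 45):
  Z = 156
  J = 76
  E = 142 + 45 = 187
  W = -43 − 6·156 + 2·76 − 3·187 = -1388
  V = 265 − 4·187 − (-1388) = 905
  D = 120 − 3·76 + 3·(-1388) − 3·905 = -6987
Change in D: -6987 − (-6717) = -270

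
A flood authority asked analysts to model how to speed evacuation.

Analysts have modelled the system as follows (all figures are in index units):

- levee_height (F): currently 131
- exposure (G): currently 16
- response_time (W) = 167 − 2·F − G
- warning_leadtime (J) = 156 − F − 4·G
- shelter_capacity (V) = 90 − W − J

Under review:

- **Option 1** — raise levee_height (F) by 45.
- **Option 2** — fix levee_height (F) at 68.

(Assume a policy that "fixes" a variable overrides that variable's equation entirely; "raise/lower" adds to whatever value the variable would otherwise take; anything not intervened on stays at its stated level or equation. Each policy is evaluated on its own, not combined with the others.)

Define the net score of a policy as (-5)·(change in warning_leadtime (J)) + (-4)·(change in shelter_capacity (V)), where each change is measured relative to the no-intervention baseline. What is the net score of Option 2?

441

Baseline:
  F = 131
  G = 16
  W = 167 − 2·131 − 16 = -111
  J = 156 − 131 − 4·16 = -39
  V = 90 − (-111) − (-39) = 240
Option 2 (F := 68):
  F = 68
  G = 16
  W = 167 − 2·68 − 16 = 15
  J = 156 − 68 − 4·16 = 24
  V = 90 − 15 − 24 = 51
ΔJ = 24 − (-39) = 63; ΔV = 51 − 240 = -189
Score = (-5)·63 + (-4)·(-189) = 441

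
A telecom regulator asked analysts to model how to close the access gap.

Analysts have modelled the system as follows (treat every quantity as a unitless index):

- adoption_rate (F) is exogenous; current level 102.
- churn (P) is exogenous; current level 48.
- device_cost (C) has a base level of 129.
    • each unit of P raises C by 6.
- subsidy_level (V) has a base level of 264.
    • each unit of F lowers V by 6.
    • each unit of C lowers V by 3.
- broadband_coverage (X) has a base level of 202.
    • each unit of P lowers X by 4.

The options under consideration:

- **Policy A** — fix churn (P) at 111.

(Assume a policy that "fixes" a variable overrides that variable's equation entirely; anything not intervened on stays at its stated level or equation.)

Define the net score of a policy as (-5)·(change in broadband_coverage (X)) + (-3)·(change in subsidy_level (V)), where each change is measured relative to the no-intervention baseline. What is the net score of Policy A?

Baseline:
  F = 102
  P = 48
  C = 129 + 6·48 = 417
  V = 264 − 6·102 − 3·417 = -1599
  X = 202 − 4·48 = 10
Policy A (P := 111):
  F = 102
  P = 111
  C = 129 + 6·111 = 795
  V = 264 − 6·102 − 3·795 = -2733
  X = 202 − 4·111 = -242
ΔX = -242 − 10 = -252; ΔV = -2733 − (-1599) = -1134
Score = (-5)·(-252) + (-3)·(-1134) = 4662

4662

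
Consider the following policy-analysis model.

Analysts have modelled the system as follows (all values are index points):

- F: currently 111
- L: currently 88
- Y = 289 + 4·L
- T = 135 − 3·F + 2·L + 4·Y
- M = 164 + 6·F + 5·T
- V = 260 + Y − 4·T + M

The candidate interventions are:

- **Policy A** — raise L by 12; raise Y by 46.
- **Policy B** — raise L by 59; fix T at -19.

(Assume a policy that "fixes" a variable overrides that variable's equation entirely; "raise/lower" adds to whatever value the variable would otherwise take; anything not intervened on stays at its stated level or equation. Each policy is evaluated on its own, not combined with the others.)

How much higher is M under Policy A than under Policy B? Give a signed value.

14805

Policy A (L + 12, Y + 46):
  F = 111
  L = 88 + 12 = 100
  Y = 289 + 4·100 (+46 from intervention) = 735
  T = 135 − 3·111 + 2·100 + 4·735 = 2942
  M = 164 + 6·111 + 5·2942 = 15540
Policy B (L + 59, T := -19):
  F = 111
  L = 88 + 59 = 147
  Y = 289 + 4·147 = 877
  T = -19
  M = 164 + 6·111 + 5·(-19) = 735
M: 15540 − 735 = 14805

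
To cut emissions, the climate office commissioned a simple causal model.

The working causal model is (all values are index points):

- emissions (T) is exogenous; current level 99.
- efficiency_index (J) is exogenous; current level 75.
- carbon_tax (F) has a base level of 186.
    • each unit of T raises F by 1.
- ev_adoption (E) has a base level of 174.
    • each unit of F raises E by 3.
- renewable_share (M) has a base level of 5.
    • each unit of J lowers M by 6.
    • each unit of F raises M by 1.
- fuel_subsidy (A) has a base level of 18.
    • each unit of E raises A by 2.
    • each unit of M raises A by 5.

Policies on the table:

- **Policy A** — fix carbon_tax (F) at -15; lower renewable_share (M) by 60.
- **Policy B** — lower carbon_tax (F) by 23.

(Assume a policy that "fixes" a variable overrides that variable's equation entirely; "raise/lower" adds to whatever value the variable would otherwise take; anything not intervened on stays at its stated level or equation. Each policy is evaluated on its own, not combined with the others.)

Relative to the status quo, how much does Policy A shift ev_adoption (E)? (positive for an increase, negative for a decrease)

Baseline:
  T = 99
  F = 186 + 99 = 285
  E = 174 + 3·285 = 1029
Policy A (F := -15, M − 60):
  T = 99
  F = -15
  E = 174 + 3·(-15) = 129
Change in E: 129 − 1029 = -900

-900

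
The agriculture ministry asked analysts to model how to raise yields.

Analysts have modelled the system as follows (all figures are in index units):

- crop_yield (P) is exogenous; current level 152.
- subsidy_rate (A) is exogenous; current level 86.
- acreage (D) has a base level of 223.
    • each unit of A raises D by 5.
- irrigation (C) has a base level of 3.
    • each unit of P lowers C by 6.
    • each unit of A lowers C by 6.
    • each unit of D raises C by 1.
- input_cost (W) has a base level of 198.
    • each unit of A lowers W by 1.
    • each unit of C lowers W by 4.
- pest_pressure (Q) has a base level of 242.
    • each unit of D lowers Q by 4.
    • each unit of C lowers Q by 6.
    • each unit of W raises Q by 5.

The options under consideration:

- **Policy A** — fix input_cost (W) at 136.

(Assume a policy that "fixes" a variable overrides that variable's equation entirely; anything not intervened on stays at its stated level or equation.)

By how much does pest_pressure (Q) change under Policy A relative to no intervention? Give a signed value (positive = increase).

-15320

Baseline:
  P = 152
  A = 86
  D = 223 + 5·86 = 653
  C = 3 − 6·152 − 6·86 + 653 = -772
  W = 198 − 86 − 4·(-772) = 3200
  Q = 242 − 4·653 − 6·(-772) + 5·3200 = 18262
Policy A (W := 136):
  P = 152
  A = 86
  D = 223 + 5·86 = 653
  C = 3 − 6·152 − 6·86 + 653 = -772
  W = 136
  Q = 242 − 4·653 − 6·(-772) + 5·136 = 2942
Change in Q: 2942 − 18262 = -15320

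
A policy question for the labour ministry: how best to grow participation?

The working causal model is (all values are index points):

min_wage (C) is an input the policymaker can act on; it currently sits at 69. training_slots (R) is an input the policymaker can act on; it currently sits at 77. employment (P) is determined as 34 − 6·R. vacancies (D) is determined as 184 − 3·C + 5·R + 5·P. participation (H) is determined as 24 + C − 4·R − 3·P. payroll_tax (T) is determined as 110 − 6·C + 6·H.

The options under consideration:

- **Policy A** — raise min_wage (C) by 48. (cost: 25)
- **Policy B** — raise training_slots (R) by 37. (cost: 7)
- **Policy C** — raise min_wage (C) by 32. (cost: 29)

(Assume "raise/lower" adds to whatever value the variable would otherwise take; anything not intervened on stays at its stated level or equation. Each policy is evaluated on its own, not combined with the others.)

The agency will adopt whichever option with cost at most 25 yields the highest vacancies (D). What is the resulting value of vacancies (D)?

Policy A (C + 48):
  C = 69 + 48 = 117
  R = 77
  P = 34 − 6·77 = -428
  D = 184 − 3·117 + 5·77 + 5·(-428) = -1922
Policy B (R + 37):
  C = 69
  R = 77 + 37 = 114
  P = 34 − 6·114 = -650
  D = 184 − 3·69 + 5·114 + 5·(-650) = -2703
Comparing — Policy A: D=-1922, Policy B: D=-2703. Highest is -1922 (Policy A).

-1922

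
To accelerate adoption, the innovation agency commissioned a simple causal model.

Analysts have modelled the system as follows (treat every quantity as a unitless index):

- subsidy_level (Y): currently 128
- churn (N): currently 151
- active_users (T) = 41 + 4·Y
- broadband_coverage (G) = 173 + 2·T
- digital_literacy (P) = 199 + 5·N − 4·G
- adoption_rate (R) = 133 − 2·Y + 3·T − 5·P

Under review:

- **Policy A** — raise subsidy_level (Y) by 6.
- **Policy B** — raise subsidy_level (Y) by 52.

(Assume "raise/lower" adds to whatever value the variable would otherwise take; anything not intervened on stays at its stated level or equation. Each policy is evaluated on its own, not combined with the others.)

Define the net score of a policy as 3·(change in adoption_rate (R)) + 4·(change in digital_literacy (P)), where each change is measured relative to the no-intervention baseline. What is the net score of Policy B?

19864

Baseline:
  Y = 128
  N = 151
  T = 41 + 4·128 = 553
  G = 173 + 2·553 = 1279
  P = 199 + 5·151 − 4·1279 = -4162
  R = 133 − 2·128 + 3·553 − 5·(-4162) = 22346
Policy B (Y + 52):
  Y = 128 + 52 = 180
  N = 151
  T = 41 + 4·180 = 761
  G = 173 + 2·761 = 1695
  P = 199 + 5·151 − 4·1695 = -5826
  R = 133 − 2·180 + 3·761 − 5·(-5826) = 31186
ΔR = 31186 − 22346 = 8840; ΔP = -5826 − (-4162) = -1664
Score = 3·8840 + 4·(-1664) = 19864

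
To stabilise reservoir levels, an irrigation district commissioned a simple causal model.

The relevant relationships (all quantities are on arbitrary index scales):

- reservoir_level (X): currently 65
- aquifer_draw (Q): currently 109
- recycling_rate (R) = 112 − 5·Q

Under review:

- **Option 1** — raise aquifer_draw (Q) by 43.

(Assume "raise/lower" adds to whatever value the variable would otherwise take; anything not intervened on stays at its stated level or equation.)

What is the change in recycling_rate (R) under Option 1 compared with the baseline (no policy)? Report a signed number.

Baseline:
  Q = 109
  R = 112 − 5·109 = -433
Option 1 (Q + 43):
  Q = 109 + 43 = 152
  R = 112 − 5·152 = -648
Change in R: -648 − (-433) = -215

-215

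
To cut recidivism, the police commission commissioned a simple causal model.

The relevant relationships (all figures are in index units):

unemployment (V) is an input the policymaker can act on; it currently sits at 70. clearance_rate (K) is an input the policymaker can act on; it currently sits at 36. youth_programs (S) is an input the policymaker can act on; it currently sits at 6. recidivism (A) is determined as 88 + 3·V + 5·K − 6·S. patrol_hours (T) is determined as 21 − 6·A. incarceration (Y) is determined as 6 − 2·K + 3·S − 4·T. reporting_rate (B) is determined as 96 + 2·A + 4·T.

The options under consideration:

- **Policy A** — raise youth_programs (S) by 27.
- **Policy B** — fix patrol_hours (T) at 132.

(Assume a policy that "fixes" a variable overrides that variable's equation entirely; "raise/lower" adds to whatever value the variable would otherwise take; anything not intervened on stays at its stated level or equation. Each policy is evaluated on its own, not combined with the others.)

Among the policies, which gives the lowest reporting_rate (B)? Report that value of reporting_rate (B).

Policy A (S + 27):
  V = 70
  K = 36
  S = 6 + 27 = 33
  A = 88 + 3·70 + 5·36 − 6·33 = 280
  T = 21 − 6·280 = -1659
  B = 96 + 2·280 + 4·(-1659) = -5980
Policy B (T := 132):
  V = 70
  K = 36
  S = 6
  A = 88 + 3·70 + 5·36 − 6·6 = 442
  T = 132
  B = 96 + 2·442 + 4·132 = 1508
Comparing — Policy A: B=-5980, Policy B: B=1508. Lowest is -5980 (Policy A).

-5980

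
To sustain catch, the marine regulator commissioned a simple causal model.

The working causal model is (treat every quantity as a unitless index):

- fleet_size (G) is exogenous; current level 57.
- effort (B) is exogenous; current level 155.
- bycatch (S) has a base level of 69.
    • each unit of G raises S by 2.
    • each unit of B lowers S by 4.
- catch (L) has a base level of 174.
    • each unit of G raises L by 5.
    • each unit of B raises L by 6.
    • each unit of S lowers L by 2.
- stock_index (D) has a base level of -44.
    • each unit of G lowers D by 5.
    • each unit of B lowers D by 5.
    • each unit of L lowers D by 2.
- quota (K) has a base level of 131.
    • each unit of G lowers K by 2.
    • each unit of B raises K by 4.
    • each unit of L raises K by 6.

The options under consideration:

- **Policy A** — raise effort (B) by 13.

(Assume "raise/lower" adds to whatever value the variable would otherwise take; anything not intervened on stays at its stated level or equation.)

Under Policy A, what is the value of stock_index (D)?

-6059

Policy A (B + 13):
  G = 57
  B = 155 + 13 = 168
  S = 69 + 2·57 − 4·168 = -489
  L = 174 + 5·57 + 6·168 − 2·(-489) = 2445
  D = -44 − 5·57 − 5·168 − 2·2445 = -6059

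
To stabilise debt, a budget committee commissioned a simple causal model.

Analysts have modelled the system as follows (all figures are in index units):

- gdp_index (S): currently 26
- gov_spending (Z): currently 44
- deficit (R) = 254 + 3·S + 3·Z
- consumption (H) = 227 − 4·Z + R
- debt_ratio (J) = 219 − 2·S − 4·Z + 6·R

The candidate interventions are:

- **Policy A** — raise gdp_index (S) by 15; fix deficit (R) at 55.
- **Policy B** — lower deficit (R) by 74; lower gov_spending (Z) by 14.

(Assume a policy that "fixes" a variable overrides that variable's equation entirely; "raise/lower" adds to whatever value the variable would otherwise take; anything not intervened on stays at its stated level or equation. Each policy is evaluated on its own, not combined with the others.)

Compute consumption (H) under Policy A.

106

Policy A (S + 15, R := 55):
  S = 26 + 15 = 41
  Z = 44
  R = 55
  H = 227 − 4·44 + 55 = 106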